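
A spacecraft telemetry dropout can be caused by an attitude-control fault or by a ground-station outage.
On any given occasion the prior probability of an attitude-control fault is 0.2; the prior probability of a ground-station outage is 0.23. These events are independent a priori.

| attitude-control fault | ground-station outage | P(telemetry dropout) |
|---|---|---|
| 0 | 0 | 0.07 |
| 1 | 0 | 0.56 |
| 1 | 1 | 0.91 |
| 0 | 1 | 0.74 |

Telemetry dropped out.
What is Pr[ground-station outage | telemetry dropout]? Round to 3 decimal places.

Pr[ground-station outage | telemetry dropout] ≈ 0.579

P(telemetry dropout) = 0.07*0.8*0.77 + 0.74*0.8*0.23 + 0.56*0.2*0.77 + 0.91*0.2*0.23 = 0.043120 + 0.136160 + 0.086240 + 0.041860 = 0.307380
Restricting to configurations with ground-station outage present: 0.136160 + 0.041860 = 0.178020.
P(ground-station outage | telemetry dropout) = 0.178020 / 0.307380 ≈ 0.579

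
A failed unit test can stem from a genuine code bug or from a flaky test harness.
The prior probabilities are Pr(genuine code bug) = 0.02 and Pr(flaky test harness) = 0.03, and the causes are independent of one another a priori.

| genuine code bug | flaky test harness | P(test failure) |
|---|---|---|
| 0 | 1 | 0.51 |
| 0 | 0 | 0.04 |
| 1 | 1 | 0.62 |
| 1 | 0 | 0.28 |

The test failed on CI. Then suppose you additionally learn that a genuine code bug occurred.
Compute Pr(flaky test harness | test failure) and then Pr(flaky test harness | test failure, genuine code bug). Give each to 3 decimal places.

Pr(flaky test harness | test failure) ≈ 0.261; Pr(flaky test harness | test failure, genuine code bug) ≈ 0.064

By total probability over the 4 (genuine code bug, flaky test harness) configurations:
  P(test failure) = 0.04×0.98×0.97 + 0.51×0.98×0.03 + 0.28×0.02×0.97 + 0.62×0.02×0.03
        = 0.038024 + 0.014994 + 0.005432 + 0.000372 = 0.058822
The terms with flaky test harness present sum to 0.015366, so
  P(flaky test harness | test failure) = 0.015366 / 0.058822 ≈ 0.261

With the extra evidence:
Numerator (weight on configurations with flaky test harness): 0.62×0.03 = 0.018600
The normalizing constant is 0.28×0.97 + 0.62×0.03 = 0.290200
P(flaky test harness | test failure, genuine code bug) = 0.018600/0.290200 ≈ 0.064
— genuine code bug explains away the evidence for flaky test harness.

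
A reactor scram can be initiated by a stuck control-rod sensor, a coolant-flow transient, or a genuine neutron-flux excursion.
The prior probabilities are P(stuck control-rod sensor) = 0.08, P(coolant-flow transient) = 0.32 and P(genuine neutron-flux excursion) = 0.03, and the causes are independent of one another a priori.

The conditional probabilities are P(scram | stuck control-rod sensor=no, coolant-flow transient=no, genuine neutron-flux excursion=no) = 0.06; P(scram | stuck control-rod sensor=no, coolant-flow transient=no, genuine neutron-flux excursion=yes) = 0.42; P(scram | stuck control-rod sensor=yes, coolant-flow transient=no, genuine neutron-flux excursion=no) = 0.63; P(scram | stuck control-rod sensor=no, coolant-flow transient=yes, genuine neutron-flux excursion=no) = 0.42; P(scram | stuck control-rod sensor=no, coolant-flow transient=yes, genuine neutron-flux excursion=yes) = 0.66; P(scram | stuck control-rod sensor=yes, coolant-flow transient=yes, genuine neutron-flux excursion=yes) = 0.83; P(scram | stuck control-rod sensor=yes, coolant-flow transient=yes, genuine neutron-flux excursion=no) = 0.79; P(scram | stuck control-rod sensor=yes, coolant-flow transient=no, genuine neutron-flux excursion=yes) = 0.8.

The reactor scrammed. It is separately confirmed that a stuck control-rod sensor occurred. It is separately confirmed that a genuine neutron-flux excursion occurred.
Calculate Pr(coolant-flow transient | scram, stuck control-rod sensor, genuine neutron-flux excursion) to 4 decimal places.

For the numerator, keep only coolant-flow transient=true terms: 0.83·0.32 = 0.265600
Normalizer over all consistent configurations: 0.8·0.68 + 0.83·0.32 = 0.809600
Posterior = 0.265600 / 0.809600 ≈ 0.3281

Pr(coolant-flow transient | scram, stuck control-rod sensor, genuine neutron-flux excursion) ≈ 0.3281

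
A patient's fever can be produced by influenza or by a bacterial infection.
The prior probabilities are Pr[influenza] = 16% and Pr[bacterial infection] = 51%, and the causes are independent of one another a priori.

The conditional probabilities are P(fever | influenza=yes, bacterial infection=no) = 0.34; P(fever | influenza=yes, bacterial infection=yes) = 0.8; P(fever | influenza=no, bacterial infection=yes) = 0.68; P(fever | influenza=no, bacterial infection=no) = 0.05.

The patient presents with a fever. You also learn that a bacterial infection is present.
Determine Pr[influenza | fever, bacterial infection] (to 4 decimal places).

P(fever | bacterial infection) = 0.68*0.84 + 0.8*0.16 = 0.571200 + 0.128000 = 0.699200
The influenza-present share is 0.8*0.16 = 0.128000.
Hence the posterior is 0.128000/0.699200 ≈ 0.1831.

Pr[influenza | fever, bacterial infection] ≈ 0.1831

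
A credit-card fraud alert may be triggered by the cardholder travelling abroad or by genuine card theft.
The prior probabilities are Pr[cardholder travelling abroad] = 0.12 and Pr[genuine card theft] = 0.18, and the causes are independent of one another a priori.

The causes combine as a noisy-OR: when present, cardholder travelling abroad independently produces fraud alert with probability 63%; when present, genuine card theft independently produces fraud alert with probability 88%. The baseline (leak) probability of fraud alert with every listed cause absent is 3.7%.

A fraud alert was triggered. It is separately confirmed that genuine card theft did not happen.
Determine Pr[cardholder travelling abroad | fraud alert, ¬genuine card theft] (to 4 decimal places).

Under noisy-OR, P(fraud alert | causes) = 1 − (1−0.037)·∏(1−qᵢ) over the active causes.
Enumerate both values of cardholder travelling abroad and weight by the priors:
  P(fraud alert | ¬genuine card theft) = 0.037×0.88 + 0.64369×0.12
        = 0.032560 + 0.077243 = 0.109803
The terms with cardholder travelling abroad present sum to 0.077243, so
  P(cardholder travelling abroad | fraud alert, ¬genuine card theft) = 0.077243 / 0.109803 ≈ 0.7035

Pr[cardholder travelling abroad | fraud alert, ¬genuine card theft] ≈ 0.7035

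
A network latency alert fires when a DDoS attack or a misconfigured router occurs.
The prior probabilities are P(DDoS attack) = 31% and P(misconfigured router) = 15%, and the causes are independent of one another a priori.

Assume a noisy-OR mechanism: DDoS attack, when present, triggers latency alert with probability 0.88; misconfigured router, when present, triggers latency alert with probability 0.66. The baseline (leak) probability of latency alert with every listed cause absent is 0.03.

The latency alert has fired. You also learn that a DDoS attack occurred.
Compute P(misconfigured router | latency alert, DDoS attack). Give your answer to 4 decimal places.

P(misconfigured router | latency alert, DDoS attack) ≈ 0.1609

Under noisy-OR, P(latency alert | causes) = 1 − (1−0.03)·∏(1−qᵢ) over the active causes.
P(latency alert | DDoS attack) = 0.8836×0.85 + 0.960424×0.15 = 0.751060 + 0.144064 = 0.895124
Of this, 0.144064 comes from 0.960424×0.15 (the misconfigured router=true cases).
Hence the posterior is 0.144064/0.895124 ≈ 0.1609.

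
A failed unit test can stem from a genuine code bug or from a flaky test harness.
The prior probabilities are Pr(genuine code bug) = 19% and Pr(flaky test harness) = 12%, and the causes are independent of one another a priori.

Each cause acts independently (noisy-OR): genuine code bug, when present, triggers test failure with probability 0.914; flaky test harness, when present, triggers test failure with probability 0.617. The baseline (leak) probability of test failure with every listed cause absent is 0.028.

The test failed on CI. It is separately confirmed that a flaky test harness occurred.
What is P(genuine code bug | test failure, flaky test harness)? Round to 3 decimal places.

Under noisy-OR, P(test failure | causes) = 1 − (1−0.028)·∏(1−qᵢ) over the active causes.
By total probability over both values of genuine code bug:
  P(test failure | flaky test harness) = 0.627724*0.81 + 0.967984*0.19
        = 0.508456 + 0.183917 = 0.692373
Keeping only the genuine code bug-present terms gives 0.183917, so
  P(genuine code bug | test failure, flaky test harness) = 0.183917 / 0.692373 ≈ 0.266

P(genuine code bug | test failure, flaky test harness) ≈ 0.266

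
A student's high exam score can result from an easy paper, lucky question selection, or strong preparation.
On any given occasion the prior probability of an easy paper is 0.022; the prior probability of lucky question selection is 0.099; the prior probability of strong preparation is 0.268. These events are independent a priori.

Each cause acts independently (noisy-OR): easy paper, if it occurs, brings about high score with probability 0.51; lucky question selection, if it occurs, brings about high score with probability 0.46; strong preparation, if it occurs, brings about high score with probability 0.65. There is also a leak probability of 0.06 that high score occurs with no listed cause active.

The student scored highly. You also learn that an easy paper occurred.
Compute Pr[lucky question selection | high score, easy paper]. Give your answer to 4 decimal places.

Pr[lucky question selection | high score, easy paper] ≈ 0.1235

Under noisy-OR, P(high score | causes) = 1 − (1−0.06)·∏(1−qᵢ) over the active causes.
By total probability over the 4 (lucky question selection, strong preparation) configurations:
  P(high score | easy paper) = 0.5394×0.901×0.732 + 0.83879×0.901×0.268 + 0.751276×0.099×0.732 + 0.912947×0.099×0.268
        = 0.355752 + 0.202541 + 0.054443 + 0.024222 = 0.636958
Keeping only the lucky question selection-present terms gives 0.078665, so
  P(lucky question selection | high score, easy paper) = 0.078665 / 0.636958 ≈ 0.1235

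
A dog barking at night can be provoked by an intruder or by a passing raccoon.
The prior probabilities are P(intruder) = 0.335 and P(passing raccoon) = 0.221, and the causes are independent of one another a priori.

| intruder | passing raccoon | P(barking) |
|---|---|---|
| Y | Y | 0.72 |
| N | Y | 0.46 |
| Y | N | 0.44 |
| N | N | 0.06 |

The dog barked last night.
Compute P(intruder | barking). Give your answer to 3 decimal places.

P(intruder | barking) ≈ 0.630

Enumerate the 4 (intruder, passing raccoon) configurations and weight by the priors:
  P(barking) = 0.06×0.665×0.779 + 0.46×0.665×0.221 + 0.44×0.335×0.779 + 0.72×0.335×0.221
        = 0.031082 + 0.067604 + 0.114825 + 0.053305 = 0.266816
Keeping only the intruder-present terms gives 0.168130, so
  P(intruder | barking) = 0.168130 / 0.266816 ≈ 0.630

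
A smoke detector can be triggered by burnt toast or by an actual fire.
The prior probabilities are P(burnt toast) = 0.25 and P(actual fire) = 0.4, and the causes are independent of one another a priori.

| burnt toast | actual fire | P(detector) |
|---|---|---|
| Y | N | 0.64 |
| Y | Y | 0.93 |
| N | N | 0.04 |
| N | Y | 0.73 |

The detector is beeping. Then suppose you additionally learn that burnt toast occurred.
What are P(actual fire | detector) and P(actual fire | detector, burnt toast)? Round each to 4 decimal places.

P(actual fire | detector) ≈ 0.7324; P(actual fire | detector, burnt toast) ≈ 0.4921

Enumerate the 4 (burnt toast, actual fire) configurations and weight by the priors:
  P(detector) = 0.04×0.75×0.6 + 0.73×0.75×0.4 + 0.64×0.25×0.6 + 0.93×0.25×0.4
        = 0.018000 + 0.219000 + 0.096000 + 0.093000 = 0.426000
Configurations with actual fire contribute 0.312000, so
  P(actual fire | detector) = 0.312000 / 0.426000 ≈ 0.7324

Now condition on the additional information:
Numerator (weight on configurations with actual fire): 0.93×0.4 = 0.372000
Normalizer over all consistent configurations: 0.64×0.6 + 0.93×0.4 = 0.756000
Posterior = 0.372000 / 0.756000 ≈ 0.4921
Conditioning on burnt toast lowers the posterior on actual fire: the classic explaining-away effect in a common-effect structure.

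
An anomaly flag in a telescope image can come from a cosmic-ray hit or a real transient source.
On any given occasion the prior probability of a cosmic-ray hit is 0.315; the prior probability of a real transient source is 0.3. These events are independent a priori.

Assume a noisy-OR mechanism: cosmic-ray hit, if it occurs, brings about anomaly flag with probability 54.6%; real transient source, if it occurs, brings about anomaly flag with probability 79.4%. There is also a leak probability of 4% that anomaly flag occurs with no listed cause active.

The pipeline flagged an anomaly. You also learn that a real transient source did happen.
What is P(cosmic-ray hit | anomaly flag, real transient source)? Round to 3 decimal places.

P(cosmic-ray hit | anomaly flag, real transient source) ≈ 0.343

Under noisy-OR, P(anomaly flag | causes) = 1 − (1−0.04)·∏(1−qᵢ) over the active causes.
Sum P(anomaly flag|·) weighted by the priors over both values of cosmic-ray hit:
  P(anomaly flag | real transient source) = 0.80224*0.685 + 0.910217*0.315
        = 0.549534 + 0.286718 = 0.836252
Keeping only the cosmic-ray hit-present terms gives 0.286718, so
  P(cosmic-ray hit | anomaly flag, real transient source) = 0.286718 / 0.836252 ≈ 0.343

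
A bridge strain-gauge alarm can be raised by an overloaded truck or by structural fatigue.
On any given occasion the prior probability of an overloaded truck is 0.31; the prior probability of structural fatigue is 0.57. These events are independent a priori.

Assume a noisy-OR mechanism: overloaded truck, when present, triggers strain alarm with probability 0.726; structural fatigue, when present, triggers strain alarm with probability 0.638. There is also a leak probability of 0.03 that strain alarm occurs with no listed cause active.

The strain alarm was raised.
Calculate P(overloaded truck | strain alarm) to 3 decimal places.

Under noisy-OR, P(strain alarm | causes) = 1 − (1−0.03)·∏(1−qᵢ) over the active causes.
For the numerator, keep only overloaded truck=true terms: 0.097872 + 0.159699 = 0.257571
Normalizer over all consistent configurations: 0.03·0.69·0.43 + 0.64886·0.69·0.57 + 0.73422·0.31·0.43 + 0.903788·0.31·0.57 = 0.521669
Posterior = 0.257571 / 0.521669 ≈ 0.494

P(overloaded truck | strain alarm) ≈ 0.494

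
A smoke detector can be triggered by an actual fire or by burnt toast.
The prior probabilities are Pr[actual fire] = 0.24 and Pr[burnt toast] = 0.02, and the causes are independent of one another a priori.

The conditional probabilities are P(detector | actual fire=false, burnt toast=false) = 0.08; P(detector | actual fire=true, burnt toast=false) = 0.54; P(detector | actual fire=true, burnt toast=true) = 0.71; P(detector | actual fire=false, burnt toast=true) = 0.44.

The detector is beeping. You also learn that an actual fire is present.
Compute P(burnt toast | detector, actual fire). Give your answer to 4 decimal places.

P(burnt toast | detector, actual fire) ≈ 0.0261

P(detector | actual fire) = 0.54×0.98 + 0.71×0.02 = 0.529200 + 0.014200 = 0.543400
Of this, 0.014200 comes from 0.71×0.02 (the burnt toast=true cases).
P(burnt toast | detector, actual fire) = 0.014200 / 0.543400 ≈ 0.0261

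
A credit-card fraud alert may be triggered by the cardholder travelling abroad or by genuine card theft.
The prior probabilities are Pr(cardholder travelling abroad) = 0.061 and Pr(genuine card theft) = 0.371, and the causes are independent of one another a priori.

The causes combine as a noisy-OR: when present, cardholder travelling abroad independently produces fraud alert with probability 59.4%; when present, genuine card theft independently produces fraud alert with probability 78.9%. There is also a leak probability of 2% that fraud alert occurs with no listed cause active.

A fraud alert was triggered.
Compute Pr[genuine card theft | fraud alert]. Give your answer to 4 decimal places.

Pr[genuine card theft | fraud alert] ≈ 0.8948

Under noisy-OR, P(fraud alert | causes) = 1 − (1−0.02)·∏(1−qᵢ) over the active causes.
P(fraud alert) = 0.02·0.939·0.629 + 0.79322·0.939·0.371 + 0.60212·0.061·0.629 + 0.916047·0.061·0.371 = 0.011813 + 0.276333 + 0.023103 + 0.020731 = 0.331980
Restricting to configurations with genuine card theft present: 0.276333 + 0.020731 = 0.297064.
Hence the posterior is 0.297064/0.331980 ≈ 0.8948.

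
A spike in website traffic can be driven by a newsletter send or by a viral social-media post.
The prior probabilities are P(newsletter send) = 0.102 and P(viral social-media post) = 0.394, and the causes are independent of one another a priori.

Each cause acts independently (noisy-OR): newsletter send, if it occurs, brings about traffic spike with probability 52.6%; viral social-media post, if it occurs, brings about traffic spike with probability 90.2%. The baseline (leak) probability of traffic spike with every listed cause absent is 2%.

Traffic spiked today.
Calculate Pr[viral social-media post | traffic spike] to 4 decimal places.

Pr[viral social-media post | traffic spike] ≈ 0.8906

Under noisy-OR, P(traffic spike | causes) = 1 − (1−0.02)·∏(1−qᵢ) over the active causes.
Sum P(traffic spike|·) weighted by the priors over the 4 (newsletter send, viral social-media post) configurations:
  P(traffic spike) = 0.02*0.898*0.606 + 0.90396*0.898*0.394 + 0.53548*0.102*0.606 + 0.954477*0.102*0.394
        = 0.010884 + 0.319832 + 0.033099 + 0.038359 = 0.402174
Configurations with viral social-media post contribute 0.358191, so
  P(viral social-media post | traffic spike) = 0.358191 / 0.402174 ≈ 0.8906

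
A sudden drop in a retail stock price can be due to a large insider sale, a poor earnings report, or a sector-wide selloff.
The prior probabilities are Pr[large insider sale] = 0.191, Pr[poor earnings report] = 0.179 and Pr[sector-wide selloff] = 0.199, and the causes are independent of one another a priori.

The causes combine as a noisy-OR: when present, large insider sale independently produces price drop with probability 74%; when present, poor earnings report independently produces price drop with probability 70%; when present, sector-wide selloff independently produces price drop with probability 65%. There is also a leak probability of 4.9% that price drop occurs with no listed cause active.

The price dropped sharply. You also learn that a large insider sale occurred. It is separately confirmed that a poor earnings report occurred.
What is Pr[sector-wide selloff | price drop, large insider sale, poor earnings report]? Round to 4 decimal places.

Under noisy-OR, P(price drop | causes) = 1 − (1−0.049)·∏(1−qᵢ) over the active causes.
By total probability over both values of sector-wide selloff:
  P(price drop | large insider sale, poor earnings report) = 0.925822*0.801 + 0.974038*0.199
        = 0.741583 + 0.193834 = 0.935417
Configurations with sector-wide selloff contribute 0.193834, so
  P(sector-wide selloff | price drop, large insider sale, poor earnings report) = 0.193834 / 0.935417 ≈ 0.2072

Pr[sector-wide selloff | price drop, large insider sale, poor earnings report] ≈ 0.2072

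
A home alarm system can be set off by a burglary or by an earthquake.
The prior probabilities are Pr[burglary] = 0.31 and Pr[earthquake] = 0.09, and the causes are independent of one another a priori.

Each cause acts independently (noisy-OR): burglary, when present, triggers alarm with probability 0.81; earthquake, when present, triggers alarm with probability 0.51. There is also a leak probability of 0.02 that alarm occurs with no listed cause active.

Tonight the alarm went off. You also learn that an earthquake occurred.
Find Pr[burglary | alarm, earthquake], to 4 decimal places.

Under noisy-OR, P(alarm | causes) = 1 − (1−0.02)·∏(1−qᵢ) over the active causes.
P(alarm | earthquake) = 0.5198×0.69 + 0.908762×0.31 = 0.358662 + 0.281716 = 0.640378
Restricting to configurations with burglary present: 0.908762×0.31 = 0.281716.
So P(burglary | alarm, earthquake) = 0.281716/0.640378 ≈ 0.4399.

Pr[burglary | alarm, earthquake] ≈ 0.4399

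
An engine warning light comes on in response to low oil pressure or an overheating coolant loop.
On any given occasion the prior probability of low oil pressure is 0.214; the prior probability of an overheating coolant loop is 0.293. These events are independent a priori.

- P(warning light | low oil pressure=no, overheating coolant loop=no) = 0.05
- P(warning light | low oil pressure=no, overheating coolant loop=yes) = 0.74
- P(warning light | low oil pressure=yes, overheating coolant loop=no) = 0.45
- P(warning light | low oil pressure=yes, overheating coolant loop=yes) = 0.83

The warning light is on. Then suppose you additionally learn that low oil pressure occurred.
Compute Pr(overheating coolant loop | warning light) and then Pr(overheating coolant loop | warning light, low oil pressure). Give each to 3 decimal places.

P(warning light) = 0.05*0.786*0.707 + 0.74*0.786*0.293 + 0.45*0.214*0.707 + 0.83*0.214*0.293 = 0.027785 + 0.170421 + 0.068084 + 0.052043 = 0.318333
Restricting to configurations with overheating coolant loop present: 0.170421 + 0.052043 = 0.222464.
Hence the posterior is 0.222464/0.318333 ≈ 0.699.

With the extra evidence:
By total probability over both values of overheating coolant loop:
  P(warning light | low oil pressure) = 0.45*0.707 + 0.83*0.293
        = 0.318150 + 0.243190 = 0.561340
The terms with overheating coolant loop present sum to 0.243190, so
  P(overheating coolant loop | warning light, low oil pressure) = 0.243190 / 0.561340 ≈ 0.433

Pr(overheating coolant loop | warning light) ≈ 0.699; Pr(overheating coolant loop | warning light, low oil pressure) ≈ 0.433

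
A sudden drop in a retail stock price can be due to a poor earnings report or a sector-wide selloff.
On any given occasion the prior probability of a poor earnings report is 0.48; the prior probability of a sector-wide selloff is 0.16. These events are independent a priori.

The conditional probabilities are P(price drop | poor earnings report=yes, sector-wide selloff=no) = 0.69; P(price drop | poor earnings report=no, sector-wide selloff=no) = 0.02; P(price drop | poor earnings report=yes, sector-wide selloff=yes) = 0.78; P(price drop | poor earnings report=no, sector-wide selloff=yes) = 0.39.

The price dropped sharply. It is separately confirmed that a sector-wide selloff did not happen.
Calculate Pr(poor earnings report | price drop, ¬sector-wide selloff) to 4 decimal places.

Pr(poor earnings report | price drop, ¬sector-wide selloff) ≈ 0.9696

P(price drop | ¬sector-wide selloff) = 0.02*0.52 + 0.69*0.48 = 0.010400 + 0.331200 = 0.341600
Restricting to configurations with poor earnings report present: 0.69*0.48 = 0.331200.
So P(poor earnings report | price drop, ¬sector-wide selloff) = 0.331200/0.341600 ≈ 0.9696.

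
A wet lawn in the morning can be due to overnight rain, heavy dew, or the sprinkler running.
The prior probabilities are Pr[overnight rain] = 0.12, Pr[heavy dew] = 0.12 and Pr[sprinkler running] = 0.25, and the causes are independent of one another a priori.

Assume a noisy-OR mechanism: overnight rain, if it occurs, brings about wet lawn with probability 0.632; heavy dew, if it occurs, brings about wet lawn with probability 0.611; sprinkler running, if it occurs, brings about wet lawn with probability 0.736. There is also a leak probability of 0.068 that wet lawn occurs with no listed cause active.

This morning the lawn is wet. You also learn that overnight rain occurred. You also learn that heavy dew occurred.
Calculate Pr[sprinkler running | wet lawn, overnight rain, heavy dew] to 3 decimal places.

Under noisy-OR, P(wet lawn | causes) = 1 − (1−0.068)·∏(1−qᵢ) over the active causes.
Numerator (weight on configurations with sprinkler running): 0.964778*0.25 = 0.241195
Denominator P(wet lawn | overnight rain, heavy dew): 0.866582*0.75 + 0.964778*0.25 = 0.891131
P(sprinkler running | wet lawn, overnight rain, heavy dew) = 0.241195/0.891131 ≈ 0.271

Pr[sprinkler running | wet lawn, overnight rain, heavy dew] ≈ 0.271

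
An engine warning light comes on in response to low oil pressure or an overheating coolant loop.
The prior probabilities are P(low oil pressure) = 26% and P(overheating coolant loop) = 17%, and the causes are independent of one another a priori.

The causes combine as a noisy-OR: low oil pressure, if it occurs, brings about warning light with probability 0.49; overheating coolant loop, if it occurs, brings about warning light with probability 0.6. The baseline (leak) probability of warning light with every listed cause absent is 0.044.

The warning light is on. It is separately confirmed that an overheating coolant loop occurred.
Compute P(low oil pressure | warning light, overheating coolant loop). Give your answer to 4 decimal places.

P(low oil pressure | warning light, overheating coolant loop) ≈ 0.3141

Under noisy-OR, P(warning light | causes) = 1 − (1−0.044)·∏(1−qᵢ) over the active causes.
P(warning light | overheating coolant loop) = 0.6176×0.74 + 0.804976×0.26 = 0.457024 + 0.209294 = 0.666318
The low oil pressure-present share is 0.804976×0.26 = 0.209294.
P(low oil pressure | warning light, overheating coolant loop) = 0.209294 / 0.666318 ≈ 0.3141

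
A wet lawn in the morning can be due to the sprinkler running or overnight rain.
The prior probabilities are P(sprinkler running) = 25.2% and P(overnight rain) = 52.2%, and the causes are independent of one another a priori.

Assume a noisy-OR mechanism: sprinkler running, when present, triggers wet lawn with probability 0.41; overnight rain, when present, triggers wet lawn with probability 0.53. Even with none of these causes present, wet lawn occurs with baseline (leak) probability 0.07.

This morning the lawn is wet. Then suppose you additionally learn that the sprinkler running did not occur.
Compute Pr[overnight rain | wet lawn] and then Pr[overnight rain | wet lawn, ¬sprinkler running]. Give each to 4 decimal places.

Under noisy-OR, P(wet lawn | causes) = 1 − (1−0.07)·∏(1−qᵢ) over the active causes.
Sum P(wet lawn|·) weighted by the priors over the 4 (sprinkler running, overnight rain) configurations:
  P(wet lawn) = 0.07×0.748×0.478 + 0.5629×0.748×0.522 + 0.4513×0.252×0.478 + 0.742111×0.252×0.522
        = 0.025028 + 0.219788 + 0.054362 + 0.097620 = 0.396798
Configurations with overnight rain contribute 0.317408, so
  P(overnight rain | wet lawn) = 0.317408 / 0.396798 ≈ 0.7999

With the extra evidence:
Numerator (weight on configurations with overnight rain): 0.5629·0.522 = 0.293834
The normalizing constant is 0.07·0.478 + 0.5629·0.522 = 0.327294
Posterior = 0.293834 / 0.327294 ≈ 0.8978
With sprinkler running excluded, overnight rain must carry more of the explanatory weight for the wet lawn.

Pr[overnight rain | wet lawn] ≈ 0.7999; Pr[overnight rain | wet lawn, ¬sprinkler running] ≈ 0.8978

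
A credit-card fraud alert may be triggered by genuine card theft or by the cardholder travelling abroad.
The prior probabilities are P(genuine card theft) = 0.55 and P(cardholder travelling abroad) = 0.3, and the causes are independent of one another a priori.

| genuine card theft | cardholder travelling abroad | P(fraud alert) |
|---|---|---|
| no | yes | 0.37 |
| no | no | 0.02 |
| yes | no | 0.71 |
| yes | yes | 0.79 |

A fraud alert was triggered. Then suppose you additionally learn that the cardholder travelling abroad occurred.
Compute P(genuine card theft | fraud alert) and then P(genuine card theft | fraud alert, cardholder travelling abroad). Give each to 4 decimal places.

Numerator (weight on configurations with genuine card theft): 0.273350 + 0.130350 = 0.403700
Denominator P(fraud alert): 0.02*0.45*0.7 + 0.37*0.45*0.3 + 0.71*0.55*0.7 + 0.79*0.55*0.3 = 0.459950
P(genuine card theft | fraud alert) = 0.403700/0.459950 ≈ 0.8777

With the extra evidence:
P(fraud alert | cardholder travelling abroad) = 0.37×0.45 + 0.79×0.55 = 0.166500 + 0.434500 = 0.601000
The genuine card theft-present share is 0.79×0.55 = 0.434500.
P(genuine card theft | fraud alert, cardholder travelling abroad) = 0.434500 / 0.601000 ≈ 0.7230

P(genuine card theft | fraud alert) ≈ 0.8777; P(genuine card theft | fraud alert, cardholder travelling abroad) ≈ 0.7230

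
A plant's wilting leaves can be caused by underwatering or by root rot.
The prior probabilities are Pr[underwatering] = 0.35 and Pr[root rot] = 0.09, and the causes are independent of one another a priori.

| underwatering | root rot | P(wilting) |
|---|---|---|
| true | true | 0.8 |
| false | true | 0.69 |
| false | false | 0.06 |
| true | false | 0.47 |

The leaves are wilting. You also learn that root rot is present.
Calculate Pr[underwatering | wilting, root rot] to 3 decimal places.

P(wilting | root rot) = 0.69·0.65 + 0.8·0.35 = 0.448500 + 0.280000 = 0.728500
Of this, 0.280000 comes from 0.8·0.35 (the underwatering=true cases).
P(underwatering | wilting, root rot) = 0.280000 / 0.728500 ≈ 0.384

Pr[underwatering | wilting, root rot] ≈ 0.384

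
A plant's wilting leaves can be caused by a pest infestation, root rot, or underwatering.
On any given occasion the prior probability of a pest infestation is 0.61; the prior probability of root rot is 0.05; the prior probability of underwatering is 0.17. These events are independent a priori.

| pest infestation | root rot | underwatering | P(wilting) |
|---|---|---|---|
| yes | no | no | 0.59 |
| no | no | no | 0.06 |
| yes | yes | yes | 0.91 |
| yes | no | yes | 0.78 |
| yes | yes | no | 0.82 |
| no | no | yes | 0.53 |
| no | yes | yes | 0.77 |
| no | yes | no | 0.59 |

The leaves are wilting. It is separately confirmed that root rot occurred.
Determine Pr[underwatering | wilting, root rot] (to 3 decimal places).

By total probability over the 4 (pest infestation, underwatering) configurations:
  P(wilting | root rot) = 0.59×0.39×0.83 + 0.77×0.39×0.17 + 0.82×0.61×0.83 + 0.91×0.61×0.17
        = 0.190983 + 0.051051 + 0.415166 + 0.094367 = 0.751567
Configurations with underwatering contribute 0.145418, so
  P(underwatering | wilting, root rot) = 0.145418 / 0.751567 ≈ 0.193

Pr[underwatering | wilting, root rot] ≈ 0.193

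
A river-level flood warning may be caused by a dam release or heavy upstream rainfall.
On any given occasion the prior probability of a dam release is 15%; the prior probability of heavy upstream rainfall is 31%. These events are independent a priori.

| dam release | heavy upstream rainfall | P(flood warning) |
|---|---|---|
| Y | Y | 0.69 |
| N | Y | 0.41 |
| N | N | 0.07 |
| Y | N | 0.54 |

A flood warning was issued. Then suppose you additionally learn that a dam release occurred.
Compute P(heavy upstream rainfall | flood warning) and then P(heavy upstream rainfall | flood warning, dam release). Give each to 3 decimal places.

P(heavy upstream rainfall | flood warning) ≈ 0.591; P(heavy upstream rainfall | flood warning, dam release) ≈ 0.365

For the numerator, keep only heavy upstream rainfall=true terms: 0.108035 + 0.032085 = 0.140120
Denominator P(flood warning): 0.07·0.85·0.69 + 0.41·0.85·0.31 + 0.54·0.15·0.69 + 0.69·0.15·0.31 = 0.237065
P(heavy upstream rainfall | flood warning) = 0.140120/0.237065 ≈ 0.591

Now also conditioning on dam release=true:
Numerator (weight on configurations with heavy upstream rainfall): 0.69·0.31 = 0.213900
Normalizer over all consistent configurations: 0.54·0.69 + 0.69·0.31 = 0.586500
P(heavy upstream rainfall | flood warning, dam release) = 0.213900/0.586500 ≈ 0.365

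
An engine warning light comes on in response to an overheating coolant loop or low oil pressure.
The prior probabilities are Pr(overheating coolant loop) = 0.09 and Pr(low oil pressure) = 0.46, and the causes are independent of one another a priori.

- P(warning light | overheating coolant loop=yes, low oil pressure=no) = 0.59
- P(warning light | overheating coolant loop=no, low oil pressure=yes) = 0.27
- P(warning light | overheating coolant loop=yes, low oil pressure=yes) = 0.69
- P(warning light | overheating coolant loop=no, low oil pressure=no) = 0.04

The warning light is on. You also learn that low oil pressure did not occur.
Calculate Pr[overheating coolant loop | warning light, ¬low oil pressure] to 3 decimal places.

Pr[overheating coolant loop | warning light, ¬low oil pressure] ≈ 0.593

By total probability over both values of overheating coolant loop:
  P(warning light | ¬low oil pressure) = 0.04·0.91 + 0.59·0.09
        = 0.036400 + 0.053100 = 0.089500
Configurations with overheating coolant loop contribute 0.053100, so
  P(overheating coolant loop | warning light, ¬low oil pressure) = 0.053100 / 0.089500 ≈ 0.593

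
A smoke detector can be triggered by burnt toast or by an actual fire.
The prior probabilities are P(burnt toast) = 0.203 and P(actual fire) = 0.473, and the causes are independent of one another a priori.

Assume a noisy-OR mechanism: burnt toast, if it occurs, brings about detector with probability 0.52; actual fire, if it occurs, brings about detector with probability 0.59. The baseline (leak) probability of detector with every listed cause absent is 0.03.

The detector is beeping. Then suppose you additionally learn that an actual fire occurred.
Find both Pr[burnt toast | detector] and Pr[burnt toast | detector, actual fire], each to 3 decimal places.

Under noisy-OR, P(detector | causes) = 1 − (1−0.03)·∏(1−qᵢ) over the active causes.
P(detector) = 0.03*0.797*0.527 + 0.6023*0.797*0.473 + 0.5344*0.203*0.527 + 0.809104*0.203*0.473 = 0.012601 + 0.227056 + 0.057171 + 0.077689 = 0.374517
The burnt toast-present share is 0.057171 + 0.077689 = 0.134860.
Hence the posterior is 0.134860/0.374517 ≈ 0.360.

With the extra evidence:
Numerator (weight on configurations with burnt toast): 0.809104×0.203 = 0.164248
The normalizing constant is 0.6023×0.797 + 0.809104×0.203 = 0.644281
P(burnt toast | detector, actual fire) = 0.164248/0.644281 ≈ 0.255

Pr[burnt toast | detector] ≈ 0.360; Pr[burnt toast | detector, actual fire] ≈ 0.255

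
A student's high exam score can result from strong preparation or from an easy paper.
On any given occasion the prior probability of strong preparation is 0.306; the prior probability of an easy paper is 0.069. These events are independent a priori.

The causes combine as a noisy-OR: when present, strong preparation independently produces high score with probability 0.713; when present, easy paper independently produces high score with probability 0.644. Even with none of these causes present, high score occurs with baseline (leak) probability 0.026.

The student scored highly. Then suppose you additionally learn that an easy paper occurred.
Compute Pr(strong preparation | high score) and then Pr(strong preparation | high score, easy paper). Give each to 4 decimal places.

Pr(strong preparation | high score) ≈ 0.8235; Pr(strong preparation | high score, easy paper) ≈ 0.3780

Under noisy-OR, P(high score | causes) = 1 − (1−0.026)·∏(1−qᵢ) over the active causes.
For the numerator, keep only strong preparation=true terms: 0.205250 + 0.019013 = 0.224263
The normalizing constant is 0.026×0.694×0.931 + 0.653256×0.694×0.069 + 0.720462×0.306×0.931 + 0.900484×0.306×0.069 = 0.272344
P(strong preparation | high score) = 0.224263/0.272344 ≈ 0.8235

Now condition on the additional information:
Weight on strong preparation=true, given the evidence: 0.900484·0.306 = 0.275548
Normalizer over all consistent configurations: 0.653256·0.694 + 0.900484·0.306 = 0.728908
Posterior = 0.275548 / 0.728908 ≈ 0.3780
This is intercausal reasoning (explaining away): once easy paper accounts for the high score, strong preparation becomes less likely.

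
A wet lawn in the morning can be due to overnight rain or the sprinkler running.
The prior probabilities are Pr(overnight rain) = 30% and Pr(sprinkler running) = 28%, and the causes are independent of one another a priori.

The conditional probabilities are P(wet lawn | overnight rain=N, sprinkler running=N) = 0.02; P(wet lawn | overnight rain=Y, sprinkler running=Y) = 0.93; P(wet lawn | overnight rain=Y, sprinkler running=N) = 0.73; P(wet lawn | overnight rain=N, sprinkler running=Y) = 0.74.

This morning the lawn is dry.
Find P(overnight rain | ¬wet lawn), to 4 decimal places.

Numerator (weight on configurations with overnight rain): 0.058320 + 0.005880 = 0.064200
Normalizer over all consistent configurations: 0.98×0.7×0.72 + 0.26×0.7×0.28 + 0.27×0.3×0.72 + 0.07×0.3×0.28 = 0.609080
P(overnight rain | ¬wet lawn) = 0.064200/0.609080 ≈ 0.1054

P(overnight rain | ¬wet lawn) ≈ 0.1054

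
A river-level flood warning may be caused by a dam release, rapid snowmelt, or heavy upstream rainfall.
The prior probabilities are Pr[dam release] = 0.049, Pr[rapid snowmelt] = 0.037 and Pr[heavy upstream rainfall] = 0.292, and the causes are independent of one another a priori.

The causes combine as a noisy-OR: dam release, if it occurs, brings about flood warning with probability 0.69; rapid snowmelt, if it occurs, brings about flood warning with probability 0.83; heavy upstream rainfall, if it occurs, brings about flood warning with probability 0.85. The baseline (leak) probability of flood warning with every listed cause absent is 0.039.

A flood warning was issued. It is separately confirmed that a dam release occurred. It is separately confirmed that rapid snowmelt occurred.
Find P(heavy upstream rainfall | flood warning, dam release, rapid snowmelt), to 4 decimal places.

P(heavy upstream rainfall | flood warning, dam release, rapid snowmelt) ≈ 0.3013

Under noisy-OR, P(flood warning | causes) = 1 − (1−0.039)·∏(1−qᵢ) over the active causes.
Enumerate both values of heavy upstream rainfall and weight by the priors:
  P(flood warning | dam release, rapid snowmelt) = 0.949355*0.708 + 0.992403*0.292
        = 0.672143 + 0.289782 = 0.961925
Configurations with heavy upstream rainfall contribute 0.289782, so
  P(heavy upstream rainfall | flood warning, dam release, rapid snowmelt) = 0.289782 / 0.961925 ≈ 0.3013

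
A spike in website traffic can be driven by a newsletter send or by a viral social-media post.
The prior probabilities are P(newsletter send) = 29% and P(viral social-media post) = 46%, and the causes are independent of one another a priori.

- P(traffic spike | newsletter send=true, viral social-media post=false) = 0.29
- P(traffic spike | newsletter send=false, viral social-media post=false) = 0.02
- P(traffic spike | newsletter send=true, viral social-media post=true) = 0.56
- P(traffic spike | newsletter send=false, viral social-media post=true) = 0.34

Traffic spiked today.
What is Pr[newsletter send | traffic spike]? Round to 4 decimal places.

P(traffic spike) = 0.02·0.71·0.54 + 0.34·0.71·0.46 + 0.29·0.29·0.54 + 0.56·0.29·0.46 = 0.007668 + 0.111044 + 0.045414 + 0.074704 = 0.238830
The newsletter send-present share is 0.045414 + 0.074704 = 0.120118.
So P(newsletter send | traffic spike) = 0.120118/0.238830 ≈ 0.5029.

Pr[newsletter send | traffic spike] ≈ 0.5029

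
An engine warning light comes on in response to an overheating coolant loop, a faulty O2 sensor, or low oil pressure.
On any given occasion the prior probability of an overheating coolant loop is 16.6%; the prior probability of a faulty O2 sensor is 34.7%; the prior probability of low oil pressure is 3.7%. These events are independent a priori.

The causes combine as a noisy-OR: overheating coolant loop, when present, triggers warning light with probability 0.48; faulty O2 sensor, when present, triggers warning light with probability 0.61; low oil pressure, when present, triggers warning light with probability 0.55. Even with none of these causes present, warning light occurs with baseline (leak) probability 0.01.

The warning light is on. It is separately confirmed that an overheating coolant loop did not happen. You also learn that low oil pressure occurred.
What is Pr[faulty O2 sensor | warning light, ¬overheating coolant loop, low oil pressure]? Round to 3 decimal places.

Under noisy-OR, P(warning light | causes) = 1 − (1−0.01)·∏(1−qᵢ) over the active causes.
For the numerator, keep only faulty O2 sensor=true terms: 0.826255·0.347 = 0.286710
Denominator P(warning light | ¬overheating coolant loop, low oil pressure): 0.5545·0.653 + 0.826255·0.347 = 0.648799
Posterior = 0.286710 / 0.648799 ≈ 0.442

Pr[faulty O2 sensor | warning light, ¬overheating coolant loop, low oil pressure] ≈ 0.442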